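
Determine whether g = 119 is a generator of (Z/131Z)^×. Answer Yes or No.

φ(131) = 131 − 1 = 130 = 2 · 5 · 13.
119 is a primitive root mod 131 iff 119^(φ(131)/q) ≢ 1 for every prime q | φ(131), i.e. q ∈ {2, 5, 13}.
119^65 ≡ 130 (mod 131)  [q = 2: ≢ 1 ✓]
119^26 ≡ 89 (mod 131)  [q = 5: ≢ 1 ✓]
119^10 ≡ 39 (mod 131)  [q = 13: ≢ 1 ✓]
Every test exponent gives a nontrivial residue, hence 119 generates the full group.

Yes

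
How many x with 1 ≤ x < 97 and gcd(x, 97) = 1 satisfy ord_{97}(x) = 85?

φ(97) = 97 − 1 = 96 = 2^5 · 3.
(Z/97Z)^× is cyclic (|G| = 96); a cyclic group of order m has exactly φ(d) elements of each order d | m, and none otherwise.
85 does not divide 96, so no element of (Z/97Z)^× has order 85.

0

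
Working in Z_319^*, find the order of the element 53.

Since 53 ∈ (Z/319Z)^×, its order divides φ(319) = φ(11·29) = (11−1)·(29−1) = 10·28 = 280 = 2^3 · 5 · 7.
Divisors of 280: 1, 2, 4, 5, 7, 8, 10, 14, 20, 28, 35, 40, 56, 70, 140, 280.
Evaluate successive powers at the divisors of 280:
53^1 ≡ 53 (mod 319)
53^2 ≡ 257 (mod 319)
53^4 ≡ 16 (mod 319)
53^5 ≡ 210 (mod 319)
53^7 ≡ 59 (mod 319)
53^8 ≡ 256 (mod 319)
53^10 ≡ 78 (mod 319)
53^14 ≡ 291 (mod 319)
53^20 ≡ 23 (mod 319)
53^28 ≡ 146 (mod 319)
53^35 ≡ 1 (mod 319) ✓
So ord_319(53) = 35.

35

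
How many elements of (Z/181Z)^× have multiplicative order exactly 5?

4

φ(181) = 181 − 1 = 180 = 2^2 · 3^2 · 5.
Since (Z/181Z)^× is cyclic of order 180, the number of elements of order d is φ(d) when d | 180 and 0 otherwise.
5 | 180, and φ(5) = 5 − 1 = 4.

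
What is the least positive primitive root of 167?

5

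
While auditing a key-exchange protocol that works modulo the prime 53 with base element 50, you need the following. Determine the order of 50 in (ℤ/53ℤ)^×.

52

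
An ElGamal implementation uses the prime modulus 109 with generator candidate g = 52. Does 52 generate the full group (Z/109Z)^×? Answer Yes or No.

φ(109) = 109 − 1 = 108 = 2^2 · 3^3.
It suffices to check that the order of 52 is not a proper divisor of 108: compute 52^(108/q) for q ∈ {2, 3}.
52^54 ≡ 108 (mod 109)  [q = 2: ≢ 1 ✓]
52^36 ≡ 63 (mod 109)  [q = 3: ≢ 1 ✓]
All checks pass, so 52 has order 108 and is a primitive root modulo 109.

Yes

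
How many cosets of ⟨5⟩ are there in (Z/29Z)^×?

2

The order of 5 must divide φ(29) = 29 − 1 = 28 = 2^2 · 7.
Divisors of 28: 1, 2, 4, 7, 14, 28.
Compute 5^d (mod 29) for the divisors d until we hit 1:
5^1 ≡ 5 (mod 29)
5^2 ≡ 25 (mod 29)
5^4 ≡ 16 (mod 29)
5^7 ≡ 28 (mod 29)
5^14 ≡ 1 (mod 29) ✓
Thus |⟨5⟩| = ord(5) = 14.
[(Z/29Z)^× : ⟨5⟩] = 28/14 = 2.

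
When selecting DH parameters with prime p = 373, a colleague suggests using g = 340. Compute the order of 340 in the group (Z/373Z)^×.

The order of 340 must divide φ(373) = 373 − 1 = 372 = 2^2 · 3 · 31.
Divisors of 372: 1, 2, 3, 4, 6, 12, 31, 62, 93, 124, 186, 372.
Compute 340^d (mod 373) for the divisors d until we hit 1:
340^1 ≡ 340 (mod 373)
340^2 ≡ 343 (mod 373)
340^3 ≡ 244 (mod 373)
340^4 ≡ 154 (mod 373)
340^6 ≡ 229 (mod 373)
340^12 ≡ 221 (mod 373)
340^31 ≡ 269 (mod 373)
340^62 ≡ 372 (mod 373)
340^93 ≡ 104 (mod 373)
340^124 ≡ 1 (mod 373) ✓
The smallest such exponent is 124, so the order of 340 is 124.

124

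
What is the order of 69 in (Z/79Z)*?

Since 69 ∈ (Z/79Z)^×, its order divides φ(79) = 79 − 1 = 78 = 2 · 3 · 13.
Divisors of 78: 1, 2, 3, 6, 13, 26, 39, 78.
Compute 69^d (mod 79) for the divisors d until we hit 1:
69^1 ≡ 69 (mod 79)
69^2 ≡ 21 (mod 79)
69^3 ≡ 27 (mod 79)
69^6 ≡ 18 (mod 79)
69^13 ≡ 78 (mod 79)
69^26 ≡ 1 (mod 79) ✓
Therefore the multiplicative order of 69 modulo 79 is 26.

26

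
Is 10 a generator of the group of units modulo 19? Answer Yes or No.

φ(19) = 19 − 1 = 18 = 2 · 3^2.
An element g generates (Z/19Z)^× iff g^(18/q) ≢ 1 (mod 19) for each prime q ∈ {2, 3}.
10^9 ≡ 18 (mod 19)  [q = 2: ≢ 1 ✓]
10^6 ≡ 11 (mod 19)  [q = 3: ≢ 1 ✓]
All checks pass, so 10 has order 18 and is a primitive root modulo 19.

Yes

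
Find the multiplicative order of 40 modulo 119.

48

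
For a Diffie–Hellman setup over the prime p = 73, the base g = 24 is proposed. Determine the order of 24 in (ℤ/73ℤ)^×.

The order of 24 must divide φ(73) = 73 − 1 = 72 = 2^3 · 3^2.
Divisors of 72: 1, 2, 3, 4, 6, 8, 9, 12, 18, 24, 36, 72.
Compute 24^d (mod 73) for the divisors d until we hit 1:
24^1 ≡ 24 (mod 73)
24^2 ≡ 65 (mod 73)
24^3 ≡ 27 (mod 73)
24^4 ≡ 64 (mod 73)
24^6 ≡ 72 (mod 73)
24^8 ≡ 8 (mod 73)
24^9 ≡ 46 (mod 73)
24^12 ≡ 1 (mod 73) ✓
The smallest such exponent is 12, so the order of 24 is 12.

12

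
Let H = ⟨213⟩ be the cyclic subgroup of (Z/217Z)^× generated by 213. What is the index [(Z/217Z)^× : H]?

By Lagrange's theorem, ord_217(213) divides φ(217) = φ(7·31) = (7−1)·(31−1) = 6·30 = 180 = 2^2 · 3^2 · 5.
Divisors of 180: 1, 2, 3, 4, 5, 6, 9, 10, 12, 15, 18, 20, 30, 36, 45, 60, 90, 180.
Test each divisor d:
213^1 ≡ 213 (mod 217)
213^2 ≡ 16 (mod 217)
213^3 ≡ 153 (mod 217)
213^4 ≡ 39 (mod 217)
213^5 ≡ 61 (mod 217)
213^6 ≡ 190 (mod 217)
213^9 ≡ 209 (mod 217)
213^10 ≡ 32 (mod 217)
213^12 ≡ 78 (mod 217)
213^15 ≡ 216 (mod 217)
213^18 ≡ 64 (mod 217)
213^20 ≡ 156 (mod 217)
213^30 ≡ 1 (mod 217) ✓
The order of 213 is 30, so the subgroup it generates has 30 elements.
[(Z/217Z)^× : ⟨213⟩] = 180/30 = 6.

6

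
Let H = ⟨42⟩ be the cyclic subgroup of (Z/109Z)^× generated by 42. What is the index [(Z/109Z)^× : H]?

1

ord(42) | φ(109) = 109 − 1 = 108 = 2^2 · 3^3.
Divisors of 108: 1, 2, 3, 4, 6, 9, 12, 18, 27, 36, 54, 108.
Evaluate successive powers at the divisors of 108:
42^1 ≡ 42
42^2 ≡ 20
42^3 ≡ 77
42^4 ≡ 73
42^6 ≡ 43
42^9 ≡ 41
42^12 ≡ 105
42^18 ≡ 46
42^27 ≡ 33
42^36 ≡ 45
42^54 ≡ 108
42^108 ≡ 1
The order of 42 is 108, so the subgroup it generates has 108 elements.
[(Z/109Z)^× : ⟨42⟩] = 108/108 = 1.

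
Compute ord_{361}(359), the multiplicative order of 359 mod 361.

The order of 359 must divide φ(361) = φ(19^2) = 19·(19−1) = 342 = 2 · 3^2 · 19.
Divisors of 342: 1, 2, 3, 6, 9, 18, 19, 38, 57, 114, 171, 342.
Test each divisor d:
359^1 ≡ 359 (mod 361)
359^2 ≡ 4 (mod 361)
359^3 ≡ 353 (mod 361)
359^6 ≡ 64 (mod 361)
359^9 ≡ 210 (mod 361)
359^18 ≡ 58 (mod 361)
359^19 ≡ 245 (mod 361)
359^38 ≡ 99 (mod 361)
359^57 ≡ 68 (mod 361)
359^114 ≡ 292 (mod 361)
359^171 ≡ 1 (mod 361) ✓
Therefore the multiplicative order of 359 modulo 361 is 171.

171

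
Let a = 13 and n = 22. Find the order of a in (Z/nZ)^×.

10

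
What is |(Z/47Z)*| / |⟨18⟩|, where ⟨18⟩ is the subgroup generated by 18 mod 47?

2

Since 18 ∈ (Z/47Z)^×, its order divides φ(47) = 47 − 1 = 46 = 2 · 23.
Divisors of 46: 1, 2, 23, 46.
Test each divisor d:
18^1 ≡ 18 (mod 47)
18^2 ≡ 42 (mod 47)
18^23 ≡ 1 (mod 47) ✓
So ord_47(18) = 23, hence |⟨18⟩| = 23.
Index = |(Z/47Z)^×| / |⟨18⟩| = 46 / 23 = 2.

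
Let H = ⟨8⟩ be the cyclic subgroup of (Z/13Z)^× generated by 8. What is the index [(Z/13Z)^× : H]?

3

The order of 8 must divide φ(13) = 13 − 1 = 12 = 2^2 · 3.
Divisors of 12: 1, 2, 3, 4, 6, 12.
Check 8^d mod 13 for each divisor in increasing order:
8^1 ≡ 8
8^2 ≡ 12
8^3 ≡ 5
8^4 ≡ 1
So ord_13(8) = 4, hence |⟨8⟩| = 4.
The index is φ(13) / ord(8) = 12 / 4 = 3.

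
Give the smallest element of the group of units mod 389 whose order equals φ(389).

φ(389) = 389 − 1 = 388 = 2^2 · 97.
Test candidates g = 2, 3, … against the prime factors q ∈ {2, 97} of φ(389): g is a generator iff g^(388/q) ≢ 1 for every such q.
g = 2: 2^194 ≡ 388; 2^4 ≡ 16 — none is 1, so 2 is a primitive root.
Hence the least primitive root of 389 is 2.

2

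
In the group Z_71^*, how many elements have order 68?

φ(71) = 71 − 1 = 70 = 2 · 5 · 7.
In a cyclic group of order 70, there are φ(d) elements of order d for each divisor d of 70, and zero for non-divisors.
Here 70 is not a multiple of 68, so there are no elements of order 68.

0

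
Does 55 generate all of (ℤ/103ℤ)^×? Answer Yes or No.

No

φ(103) = 103 − 1 = 102 = 2 · 3 · 17.
It suffices to check that the order of 55 is not a proper divisor of 102: compute 55^(102/q) for q ∈ {2, 3, 17}.
55^51 ≡ 1 (mod 103)  [q = 2: ≡ 1 ✗]
55^34 ≡ 46 (mod 103)  [q = 3: ≢ 1 ✓]
55^6 ≡ 76 (mod 103)  [q = 17: ≢ 1 ✓]
The check at q = 2 fails, so 55 generates a proper subgroup.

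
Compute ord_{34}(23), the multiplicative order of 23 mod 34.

16

ord(23) | φ(34) = φ(2)·φ(17) = 1·16 = 16 = 2^4.
Divisors of 16: 1, 2, 4, 8, 16.
Evaluate successive powers at the divisors of 16:
23^1 ≡ 23 (mod 34)
23^2 ≡ 19 (mod 34)
23^4 ≡ 21 (mod 34)
23^8 ≡ 33 (mod 34)
23^16 ≡ 1 (mod 34) ✓
Therefore the multiplicative order of 23 modulo 34 is 16.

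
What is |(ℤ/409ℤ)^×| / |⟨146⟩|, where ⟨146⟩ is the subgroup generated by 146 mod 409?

ord(146) | φ(409) = 409 − 1 = 408 = 2^3 · 3 · 17.
Divisors of 408: 1, 2, 3, 4, 6, 8, 12, 17, 24, 34, 51, 68, 102, 136, 204, 408.
Compute 146^d (mod 409) for the divisors d until we hit 1:
146^1 ≡ 146 (mod 409)
146^2 ≡ 48 (mod 409)
146^3 ≡ 55 (mod 409)
146^4 ≡ 259 (mod 409)
146^6 ≡ 162 (mod 409)
146^8 ≡ 5 (mod 409)
146^12 ≡ 68 (mod 409)
146^17 ≡ 378 (mod 409)
146^24 ≡ 125 (mod 409)
146^34 ≡ 143 (mod 409)
146^51 ≡ 66 (mod 409)
146^68 ≡ 408 (mod 409)
146^102 ≡ 266 (mod 409)
146^136 ≡ 1 (mod 409) ✓
So ord_409(146) = 136, hence |⟨146⟩| = 136.
The index is φ(409) / ord(146) = 408 / 136 = 3.

3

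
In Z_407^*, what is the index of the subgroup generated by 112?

36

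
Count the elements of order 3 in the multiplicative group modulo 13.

φ(13) = 13 − 1 = 12 = 2^2 · 3.
Since (Z/13Z)^× is cyclic of order 12, the number of elements of order d is φ(d) when d | 12 and 0 otherwise.
3 | 12, and φ(3) = 3 − 1 = 2.

2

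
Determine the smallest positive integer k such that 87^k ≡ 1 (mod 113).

56

Since 87 ∈ (Z/113Z)^×, its order divides φ(113) = 113 − 1 = 112 = 2^4 · 7.
Divisors of 112: 1, 2, 4, 7, 8, 14, 16, 28, 56, 112.
Check 87^d mod 113 for each divisor in increasing order:
87^1 ≡ 87
87^2 ≡ 111
87^4 ≡ 4
87^7 ≡ 95
87^8 ≡ 16
87^14 ≡ 98
87^16 ≡ 30
87^28 ≡ 112
87^56 ≡ 1
Hence ord(87) = 56.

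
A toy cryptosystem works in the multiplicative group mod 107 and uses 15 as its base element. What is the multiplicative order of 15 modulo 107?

ord(15) | φ(107) = 107 − 1 = 106 = 2 · 53.
Divisors of 106: 1, 2, 53, 106.
Check 15^d mod 107 for each divisor in increasing order:
15^1 ≡ 15 (mod 107)
15^2 ≡ 11 (mod 107)
15^53 ≡ 106 (mod 107)
15^106 ≡ 1 (mod 107) ✓
So ord_107(15) = 106.

106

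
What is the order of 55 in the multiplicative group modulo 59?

Since 55 ∈ (Z/59Z)^×, its order divides φ(59) = 59 − 1 = 58 = 2 · 29.
Divisors of 58: 1, 2, 29, 58.
Test each divisor d:
55^1 ≡ 55 (mod 59)
55^2 ≡ 16 (mod 59)
55^29 ≡ 58 (mod 59)
55^58 ≡ 1 (mod 59) ✓
Therefore the multiplicative order of 55 modulo 59 is 58.

58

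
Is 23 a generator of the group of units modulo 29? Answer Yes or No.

No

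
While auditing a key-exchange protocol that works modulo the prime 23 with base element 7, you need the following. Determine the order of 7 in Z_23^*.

ord(7) | φ(23) = 23 − 1 = 22 = 2 · 11.
Divisors of 22: 1, 2, 11, 22.
Check 7^d mod 23 for each divisor in increasing order:
7^1 ≡ 7 (mod 23)
7^2 ≡ 3 (mod 23)
7^11 ≡ 22 (mod 23)
7^22 ≡ 1 (mod 23) ✓
So ord_23(7) = 22.

22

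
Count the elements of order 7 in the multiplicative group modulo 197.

φ(197) = 197 − 1 = 196 = 2^2 · 7^2.
Since (Z/197Z)^× is cyclic of order 196, the number of elements of order d is φ(d) when d | 196 and 0 otherwise.
7 | 196, and φ(7) = 7 − 1 = 6.

6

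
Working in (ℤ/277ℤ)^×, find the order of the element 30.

23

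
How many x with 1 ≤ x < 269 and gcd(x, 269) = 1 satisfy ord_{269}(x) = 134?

66

φ(269) = 269 − 1 = 268 = 2^2 · 67.
(Z/269Z)^× is cyclic (|G| = 268); a cyclic group of order m has exactly φ(d) elements of each order d | m, and none otherwise.
134 = 2 · 67 divides 268, and φ(134) = 66.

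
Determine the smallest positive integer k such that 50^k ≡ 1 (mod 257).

128

Since 50 ∈ (Z/257Z)^×, its order divides φ(257) = 257 − 1 = 256 = 2^8.
Divisors of 256: 1, 2, 4, 8, 16, 32, 64, 128, 256.
Check 50^d mod 257 for each divisor in increasing order:
50^1 ≡ 50 (mod 257)
50^2 ≡ 187 (mod 257)
50^4 ≡ 17 (mod 257)
50^8 ≡ 32 (mod 257)
50^16 ≡ 253 (mod 257)
50^32 ≡ 16 (mod 257)
50^64 ≡ 256 (mod 257)
50^128 ≡ 1 (mod 257) ✓
So ord_257(50) = 128.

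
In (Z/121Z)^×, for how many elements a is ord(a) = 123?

0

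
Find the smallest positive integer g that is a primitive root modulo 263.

5

φ(263) = 263 − 1 = 262 = 2 · 131.
Test candidates g = 2, 3, … against the prime factors q ∈ {2, 131} of φ(263): g is a generator iff g^(262/q) ≢ 1 for every such q.
g = 2: 2^131 ≡ 1 — hits 1, so not a primitive root.
g = 3: 3^131 ≡ 1 — hits 1, so not a primitive root.
g = 4: 4^131 ≡ 1 — hits 1, so not a primitive root.
g = 5: 5^131 ≡ 262; 5^2 ≡ 25 — none is 1, so 5 is a primitive root.
The smallest primitive root modulo 263 is 5.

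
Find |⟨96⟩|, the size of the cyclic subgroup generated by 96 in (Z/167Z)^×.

The order of 96 must divide φ(167) = 167 − 1 = 166 = 2 · 83.
Divisors of 166: 1, 2, 83, 166.
Compute 96^d (mod 167) for the divisors d until we hit 1:
96^1 ≡ 96 (mod 167)
96^2 ≡ 31 (mod 167)
96^83 ≡ 1 (mod 167) ✓
Hence ord(96) = 83.

83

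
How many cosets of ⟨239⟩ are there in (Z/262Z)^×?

2

By Lagrange's theorem, ord_262(239) divides φ(262) = φ(2)·φ(131) = 1·130 = 130 = 2 · 5 · 13.
Divisors of 130: 1, 2, 5, 10, 13, 26, 65, 130.
Check 239^d mod 262 for each divisor in increasing order:
239^1 ≡ 239 (mod 262)
239^2 ≡ 5 (mod 262)
239^5 ≡ 211 (mod 262)
239^10 ≡ 243 (mod 262)
239^13 ≡ 89 (mod 262)
239^26 ≡ 61 (mod 262)
239^65 ≡ 1 (mod 262) ✓
So ord_262(239) = 65, hence |⟨239⟩| = 65.
The index is φ(262) / ord(239) = 130 / 65 = 2.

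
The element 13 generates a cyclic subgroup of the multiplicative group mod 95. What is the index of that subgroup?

By Lagrange's theorem, ord_95(13) divides φ(95) = φ(5·19) = (5−1)·(19−1) = 4·18 = 72 = 2^3 · 3^2.
Divisors of 72: 1, 2, 3, 4, 6, 8, 9, 12, 18, 24, 36, 72.
Compute 13^d (mod 95) for the divisors d until we hit 1:
13^1 ≡ 13 (mod 95)
13^2 ≡ 74 (mod 95)
13^3 ≡ 12 (mod 95)
13^4 ≡ 61 (mod 95)
13^6 ≡ 49 (mod 95)
13^8 ≡ 16 (mod 95)
13^9 ≡ 18 (mod 95)
13^12 ≡ 26 (mod 95)
13^18 ≡ 39 (mod 95)
13^24 ≡ 11 (mod 95)
13^36 ≡ 1 (mod 95) ✓
Thus |⟨13⟩| = ord(13) = 36.
[(Z/95Z)^× : ⟨13⟩] = 72/36 = 2.

2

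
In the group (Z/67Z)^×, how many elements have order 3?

φ(67) = 67 − 1 = 66 = 2 · 3 · 11.
Since (Z/67Z)^× is cyclic of order 66, the number of elements of order d is φ(d) when d | 66 and 0 otherwise.
3 | 66, and φ(3) = 3 − 1 = 2.

2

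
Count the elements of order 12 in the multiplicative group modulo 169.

φ(169) = φ(13^2) = 13·(13−1) = 156 = 2^2 · 3 · 13.
(Z/169Z)^× is cyclic (|G| = 156); a cyclic group of order m has exactly φ(d) elements of each order d | m, and none otherwise.
12 = 2^2 · 3 divides 156, and φ(12) = 4.

4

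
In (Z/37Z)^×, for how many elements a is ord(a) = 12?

φ(37) = 37 − 1 = 36 = 2^2 · 3^2.
In a cyclic group of order 36, there are φ(d) elements of order d for each divisor d of 36, and zero for non-divisors.
12 = 2^2 · 3 divides 36, and φ(12) = 4.

4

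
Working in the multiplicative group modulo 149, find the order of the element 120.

By Lagrange's theorem, ord_149(120) divides φ(149) = 149 − 1 = 148 = 2^2 · 37.
Divisors of 148: 1, 2, 4, 37, 74, 148.
Compute 120^d (mod 149) for the divisors d until we hit 1:
120^1 ≡ 120 (mod 149)
120^2 ≡ 96 (mod 149)
120^4 ≡ 127 (mod 149)
120^37 ≡ 148 (mod 149)
120^74 ≡ 1 (mod 149) ✓
Therefore the multiplicative order of 120 modulo 149 is 74.

74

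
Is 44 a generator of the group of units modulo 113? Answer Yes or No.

No

φ(113) = 113 − 1 = 112 = 2^4 · 7.
44 is a primitive root mod 113 iff 44^(φ(113)/q) ≢ 1 for every prime q | φ(113), i.e. q ∈ {2, 7}.
44^56 ≡ 1 (mod 113)  [q = 2: ≡ 1 ✗]
44^16 ≡ 1 (mod 113)  [q = 7: ≡ 1 ✗]
44^56 ≡ 1 shows ord(44) | 56, strictly less than φ(113); not a primitive root.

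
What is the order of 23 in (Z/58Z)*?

7

The order of 23 must divide φ(58) = φ(2)·φ(29) = 1·28 = 28 = 2^2 · 7.
Divisors of 28: 1, 2, 4, 7, 14, 28.
Evaluate successive powers at the divisors of 28:
23^1 ≡ 23 (mod 58)
23^2 ≡ 7 (mod 58)
23^4 ≡ 49 (mod 58)
23^7 ≡ 1 (mod 58) ✓
Hence ord(23) = 7.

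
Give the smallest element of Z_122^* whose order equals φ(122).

φ(122) = φ(2)·φ(61) = 1·60 = 60 = 2^2 · 3 · 5.
Test candidates g = 2, 3, … against the prime factors q ∈ {2, 3, 5} of φ(122): g is a generator iff g^(60/q) ≢ 1 for every such q.
g = 2: gcd(2, 122) = 2 > 1, not a unit — skip.
g = 3: 3^30 ≡ 1 — hits 1, so not a primitive root.
g = 4: gcd(4, 122) = 2 > 1, not a unit — skip.
g = 5: 5^30 ≡ 1 — hits 1, so not a primitive root.
g = 6: gcd(6, 122) = 2 > 1, not a unit — skip.
g = 7: 7^30 ≡ 121; 7^20 ≡ 47; 7^12 ≡ 95 — none is 1, so 7 is a primitive root.
Hence the least primitive root of 122 is 7.

7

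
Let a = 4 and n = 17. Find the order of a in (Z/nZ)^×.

4

The order of 4 must divide φ(17) = 17 − 1 = 16 = 2^4.
Divisors of 16: 1, 2, 4, 8, 16.
Evaluate successive powers at the divisors of 16:
4^1 ≡ 4
4^2 ≡ 16
4^4 ≡ 1
The smallest such exponent is 4, so the order of 4 is 4.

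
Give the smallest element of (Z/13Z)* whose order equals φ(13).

2

φ(13) = 13 − 1 = 12 = 2^2 · 3.
g is a primitive root iff g^(12/q) ≢ 1 (mod 13) for each prime q ∈ {2, 3}.
g = 2: 2^6 ≡ 12; 2^4 ≡ 3 — none is 1, so 2 is a primitive root.
So 2 is the smallest generator of (Z/13Z)^×.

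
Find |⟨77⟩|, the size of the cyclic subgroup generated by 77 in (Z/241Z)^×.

120

The order of 77 must divide φ(241) = 241 − 1 = 240 = 2^4 · 3 · 5.
Divisors of 240: 1, 2, 3, 4, 5, 6, 8, 10, 12, 15, 16, 20, 24, 30, 40, 48, 60, 80, 120, 240.
Test each divisor d:
77^1 ≡ 77
77^2 ≡ 145
77^3 ≡ 79
77^4 ≡ 58
77^5 ≡ 128
77^6 ≡ 216
77^8 ≡ 231
77^10 ≡ 237
77^12 ≡ 143
77^15 ≡ 211
77^16 ≡ 100
77^20 ≡ 16
77^24 ≡ 205
77^30 ≡ 177
77^40 ≡ 15
77^48 ≡ 91
77^60 ≡ 240
77^80 ≡ 225
77^120 ≡ 1
So ord_241(77) = 120.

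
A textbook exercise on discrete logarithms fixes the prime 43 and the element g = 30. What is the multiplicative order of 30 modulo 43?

By Lagrange's theorem, ord_43(30) divides φ(43) = 43 − 1 = 42 = 2 · 3 · 7.
Divisors of 42: 1, 2, 3, 6, 7, 14, 21, 42.
Evaluate successive powers at the divisors of 42:
30^1 ≡ 30 (mod 43)
30^2 ≡ 40 (mod 43)
30^3 ≡ 39 (mod 43)
30^6 ≡ 16 (mod 43)
30^7 ≡ 7 (mod 43)
30^14 ≡ 6 (mod 43)
30^21 ≡ 42 (mod 43)
30^42 ≡ 1 (mod 43) ✓
Therefore the multiplicative order of 30 modulo 43 is 42.

42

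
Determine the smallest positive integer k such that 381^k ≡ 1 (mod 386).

192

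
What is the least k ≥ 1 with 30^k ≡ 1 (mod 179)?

178

The order of 30 must divide φ(179) = 179 − 1 = 178 = 2 · 89.
Divisors of 178: 1, 2, 89, 178.
Check 30^d mod 179 for each divisor in increasing order:
30^1 ≡ 30
30^2 ≡ 5
30^89 ≡ 178
30^178 ≡ 1
Hence ord(30) = 178.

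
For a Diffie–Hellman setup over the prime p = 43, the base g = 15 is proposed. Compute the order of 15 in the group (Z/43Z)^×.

21

By Lagrange's theorem, ord_43(15) divides φ(43) = 43 − 1 = 42 = 2 · 3 · 7.
Divisors of 42: 1, 2, 3, 6, 7, 14, 21, 42.
Evaluate successive powers at the divisors of 42:
15^1 ≡ 15 (mod 43)
15^2 ≡ 10 (mod 43)
15^3 ≡ 21 (mod 43)
15^6 ≡ 11 (mod 43)
15^7 ≡ 36 (mod 43)
15^14 ≡ 6 (mod 43)
15^21 ≡ 1 (mod 43) ✓
Hence ord(15) = 21.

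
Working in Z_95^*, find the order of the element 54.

By Lagrange's theorem, ord_95(54) divides φ(95) = φ(5·19) = (5−1)·(19−1) = 4·18 = 72 = 2^3 · 3^2.
Divisors of 72: 1, 2, 3, 4, 6, 8, 9, 12, 18, 24, 36, 72.
Evaluate successive powers at the divisors of 72:
54^1 ≡ 54 (mod 95)
54^2 ≡ 66 (mod 95)
54^3 ≡ 49 (mod 95)
54^4 ≡ 81 (mod 95)
54^6 ≡ 26 (mod 95)
54^8 ≡ 6 (mod 95)
54^9 ≡ 39 (mod 95)
54^12 ≡ 11 (mod 95)
54^18 ≡ 1 (mod 95) ✓
So ord_95(54) = 18.

18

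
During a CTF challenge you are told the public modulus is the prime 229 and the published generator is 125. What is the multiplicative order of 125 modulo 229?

Since 125 ∈ (Z/229Z)^×, its order divides φ(229) = 229 − 1 = 228 = 2^2 · 3 · 19.
Divisors of 228: 1, 2, 3, 4, 6, 12, 19, 38, 57, 76, 114, 228.
Compute 125^d (mod 229) for the divisors d until we hit 1:
125^1 ≡ 125 (mod 229)
125^2 ≡ 53 (mod 229)
125^3 ≡ 213 (mod 229)
125^4 ≡ 61 (mod 229)
125^6 ≡ 27 (mod 229)
125^12 ≡ 42 (mod 229)
125^19 ≡ 228 (mod 229)
125^38 ≡ 1 (mod 229) ✓
Therefore the multiplicative order of 125 modulo 229 is 38.

38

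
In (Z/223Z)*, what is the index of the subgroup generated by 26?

Since 26 ∈ (Z/223Z)^×, its order divides φ(223) = 223 − 1 = 222 = 2 · 3 · 37.
Divisors of 222: 1, 2, 3, 6, 37, 74, 111, 222.
Compute 26^d (mod 223) for the divisors d until we hit 1:
26^1 ≡ 26 (mod 223)
26^2 ≡ 7 (mod 223)
26^3 ≡ 182 (mod 223)
26^6 ≡ 120 (mod 223)
26^37 ≡ 222 (mod 223)
26^74 ≡ 1 (mod 223) ✓
The order of 26 is 74, so the subgroup it generates has 74 elements.
[(Z/223Z)^× : ⟨26⟩] = 222/74 = 3.

3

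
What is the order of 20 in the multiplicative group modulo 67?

By Lagrange's theorem, ord_67(20) divides φ(67) = 67 − 1 = 66 = 2 · 3 · 11.
Divisors of 66: 1, 2, 3, 6, 11, 22, 33, 66.
Compute 20^d (mod 67) for the divisors d until we hit 1:
20^1 ≡ 20 (mod 67)
20^2 ≡ 65 (mod 67)
20^3 ≡ 27 (mod 67)
20^6 ≡ 59 (mod 67)
20^11 ≡ 30 (mod 67)
20^22 ≡ 29 (mod 67)
20^33 ≡ 66 (mod 67)
20^66 ≡ 1 (mod 67) ✓
Therefore the multiplicative order of 20 modulo 67 is 66.

66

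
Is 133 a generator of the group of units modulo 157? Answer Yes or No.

φ(157) = 157 − 1 = 156 = 2^2 · 3 · 13.
It suffices to check that the order of 133 is not a proper divisor of 156: compute 133^(156/q) for q ∈ {2, 3, 13}.
133^78 ≡ 156 (mod 157)  [q = 2: ≢ 1 ✓]
133^52 ≡ 12 (mod 157)  [q = 3: ≢ 1 ✓]
133^12 ≡ 14 (mod 157)  [q = 13: ≢ 1 ✓]
All checks pass, so 133 has order 156 and is a primitive root modulo 157.

Yes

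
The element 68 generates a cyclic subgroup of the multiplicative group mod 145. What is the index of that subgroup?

By Lagrange's theorem, ord_145(68) divides φ(145) = φ(5·29) = (5−1)·(29−1) = 4·28 = 112 = 2^4 · 7.
Divisors of 112: 1, 2, 4, 7, 8, 14, 16, 28, 56, 112.
Evaluate successive powers at the divisors of 112:
68^1 ≡ 68
68^2 ≡ 129
68^4 ≡ 111
68^7 ≡ 17
68^8 ≡ 141
68^14 ≡ 144
68^16 ≡ 16
68^28 ≡ 1
So ord_145(68) = 28, hence |⟨68⟩| = 28.
Index = |(Z/145Z)^×| / |⟨68⟩| = 112 / 28 = 4.

4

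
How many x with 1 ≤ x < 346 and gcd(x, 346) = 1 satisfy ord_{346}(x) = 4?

2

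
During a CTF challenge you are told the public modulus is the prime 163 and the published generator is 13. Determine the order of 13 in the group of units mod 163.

54

The order of 13 must divide φ(163) = 163 − 1 = 162 = 2 · 3^4.
Divisors of 162: 1, 2, 3, 6, 9, 18, 27, 54, 81, 162.
Check 13^d mod 163 for each divisor in increasing order:
13^1 ≡ 13 (mod 163)
13^2 ≡ 6 (mod 163)
13^3 ≡ 78 (mod 163)
13^6 ≡ 53 (mod 163)
13^9 ≡ 59 (mod 163)
13^18 ≡ 58 (mod 163)
13^27 ≡ 162 (mod 163)
13^54 ≡ 1 (mod 163) ✓
So ord_163(13) = 54.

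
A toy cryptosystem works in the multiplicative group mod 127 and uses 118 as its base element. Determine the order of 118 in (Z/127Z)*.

126

The order of 118 must divide φ(127) = 127 − 1 = 126 = 2 · 3^2 · 7.
Divisors of 126: 1, 2, 3, 6, 7, 9, 14, 18, 21, 42, 63, 126.
Test each divisor d:
118^1 ≡ 118 (mod 127)
118^2 ≡ 81 (mod 127)
118^3 ≡ 33 (mod 127)
118^6 ≡ 73 (mod 127)
118^7 ≡ 105 (mod 127)
118^9 ≡ 123 (mod 127)
118^14 ≡ 103 (mod 127)
118^18 ≡ 16 (mod 127)
118^21 ≡ 20 (mod 127)
118^42 ≡ 19 (mod 127)
118^63 ≡ 126 (mod 127)
118^126 ≡ 1 (mod 127) ✓
So ord_127(118) = 126.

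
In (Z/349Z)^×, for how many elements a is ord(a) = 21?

φ(349) = 349 − 1 = 348 = 2^2 · 3 · 29.
(Z/349Z)^× is cyclic (|G| = 348); a cyclic group of order m has exactly φ(d) elements of each order d | m, and none otherwise.
21 does not divide 348, so no element of (Z/349Z)^× has order 21.

0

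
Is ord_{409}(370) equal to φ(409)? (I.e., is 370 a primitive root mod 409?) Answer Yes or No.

Yes

φ(409) = 409 − 1 = 408 = 2^3 · 3 · 17.
It suffices to check that the order of 370 is not a proper divisor of 408: compute 370^(408/q) for q ∈ {2, 3, 17}.
370^204 ≡ 408 (mod 409)  [q = 2: ≢ 1 ✓]
370^136 ≡ 53 (mod 409)  [q = 3: ≢ 1 ✓]
370^24 ≡ 82 (mod 409)  [q = 17: ≢ 1 ✓]
Every test exponent gives a nontrivial residue, hence 370 generates the full group.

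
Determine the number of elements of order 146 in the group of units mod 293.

φ(293) = 293 − 1 = 292 = 2^2 · 73.
(Z/293Z)^× is cyclic (|G| = 292); a cyclic group of order m has exactly φ(d) elements of each order d | m, and none otherwise.
146 = 2 · 73 divides 292, and φ(146) = 72.

72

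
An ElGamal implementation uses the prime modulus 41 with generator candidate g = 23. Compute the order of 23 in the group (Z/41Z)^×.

10

Since 23 ∈ (Z/41Z)^×, its order divides φ(41) = 41 − 1 = 40 = 2^3 · 5.
Divisors of 40: 1, 2, 4, 5, 8, 10, 20, 40.
Test each divisor d:
23^1 ≡ 23
23^2 ≡ 37
23^4 ≡ 16
23^5 ≡ 40
23^8 ≡ 10
23^10 ≡ 1
The smallest such exponent is 10, so the order of 23 is 10.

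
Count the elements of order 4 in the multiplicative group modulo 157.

φ(157) = 157 − 1 = 156 = 2^2 · 3 · 13.
Since (Z/157Z)^× is cyclic of order 156, the number of elements of order d is φ(d) when d | 156 and 0 otherwise.
4 = 2^2 divides 156, and φ(4) = 2.

2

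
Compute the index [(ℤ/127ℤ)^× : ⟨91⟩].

By Lagrange's theorem, ord_127(91) divides φ(127) = 127 − 1 = 126 = 2 · 3^2 · 7.
Divisors of 126: 1, 2, 3, 6, 7, 9, 14, 18, 21, 42, 63, 126.
Evaluate successive powers at the divisors of 126:
91^1 ≡ 91 (mod 127)
91^2 ≡ 26 (mod 127)
91^3 ≡ 80 (mod 127)
91^6 ≡ 50 (mod 127)
91^7 ≡ 105 (mod 127)
91^9 ≡ 63 (mod 127)
91^14 ≡ 103 (mod 127)
91^18 ≡ 32 (mod 127)
91^21 ≡ 20 (mod 127)
91^42 ≡ 19 (mod 127)
91^63 ≡ 126 (mod 127)
91^126 ≡ 1 (mod 127) ✓
So ord_127(91) = 126, hence |⟨91⟩| = 126.
Index = |(Z/127Z)^×| / |⟨91⟩| = 126 / 126 = 1.

1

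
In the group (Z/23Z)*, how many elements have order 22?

φ(23) = 23 − 1 = 22 = 2 · 11.
In a cyclic group of order 22, there are φ(d) elements of order d for each divisor d of 22, and zero for non-divisors.
22 = 2 · 11 divides 22, and φ(22) = 10.

10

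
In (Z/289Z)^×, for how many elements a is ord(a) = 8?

4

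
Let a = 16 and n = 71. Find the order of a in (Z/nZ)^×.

ord(16) | φ(71) = 71 − 1 = 70 = 2 · 5 · 7.
Divisors of 70: 1, 2, 5, 7, 10, 14, 35, 70.
Compute 16^d (mod 71) for the divisors d until we hit 1:
16^1 ≡ 16 (mod 71)
16^2 ≡ 43 (mod 71)
16^5 ≡ 48 (mod 71)
16^7 ≡ 5 (mod 71)
16^10 ≡ 32 (mod 71)
16^14 ≡ 25 (mod 71)
16^35 ≡ 1 (mod 71) ✓
So ord_71(16) = 35.

35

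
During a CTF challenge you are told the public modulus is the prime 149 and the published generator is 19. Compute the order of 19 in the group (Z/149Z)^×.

37

ord(19) | φ(149) = 149 − 1 = 148 = 2^2 · 37.
Divisors of 148: 1, 2, 4, 37, 74, 148.
Evaluate successive powers at the divisors of 148:
19^1 ≡ 19
19^2 ≡ 63
19^4 ≡ 95
19^37 ≡ 1
Hence ord(19) = 37.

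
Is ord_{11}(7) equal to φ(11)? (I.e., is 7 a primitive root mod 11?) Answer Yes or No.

Yes

φ(11) = 11 − 1 = 10 = 2 · 5.
7 is a primitive root mod 11 iff 7^(φ(11)/q) ≢ 1 for every prime q | φ(11), i.e. q ∈ {2, 5}.
7^5 ≡ 10 (mod 11)  [q = 2: ≢ 1 ✓]
7^2 ≡ 5 (mod 11)  [q = 5: ≢ 1 ✓]
All checks pass, so 7 has order 10 and is a primitive root modulo 11.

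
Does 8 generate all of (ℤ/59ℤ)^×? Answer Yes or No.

Yes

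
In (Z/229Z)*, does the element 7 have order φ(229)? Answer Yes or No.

Yes

φ(229) = 229 − 1 = 228 = 2^2 · 3 · 19.
It suffices to check that the order of 7 is not a proper divisor of 228: compute 7^(228/q) for q ∈ {2, 3, 19}.
7^114 ≡ 228 (mod 229)  [q = 2: ≢ 1 ✓]
7^76 ≡ 94 (mod 229)  [q = 3: ≢ 1 ✓]
7^12 ≡ 43 (mod 229)  [q = 19: ≢ 1 ✓]
None equal 1, so ord_229(7) = 228: 7 is a primitive root.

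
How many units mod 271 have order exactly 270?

φ(271) = 271 − 1 = 270 = 2 · 3^3 · 5.
In a cyclic group of order 270, there are φ(d) elements of order d for each divisor d of 270, and zero for non-divisors.
270 = 2 · 3^3 · 5 divides 270, and φ(270) = 72.

72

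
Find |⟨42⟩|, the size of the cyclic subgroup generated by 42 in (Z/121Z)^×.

55

By Lagrange's theorem, ord_121(42) divides φ(121) = φ(11^2) = 11·(11−1) = 110 = 2 · 5 · 11.
Divisors of 110: 1, 2, 5, 10, 11, 22, 55, 110.
Test each divisor d:
42^1 ≡ 42 (mod 121)
42^2 ≡ 70 (mod 121)
42^5 ≡ 100 (mod 121)
42^10 ≡ 78 (mod 121)
42^11 ≡ 9 (mod 121)
42^22 ≡ 81 (mod 121)
42^55 ≡ 1 (mod 121) ✓
So ord_121(42) = 55.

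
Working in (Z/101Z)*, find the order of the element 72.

100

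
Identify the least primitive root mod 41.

6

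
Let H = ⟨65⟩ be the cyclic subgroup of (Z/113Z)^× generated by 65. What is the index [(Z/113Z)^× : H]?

7

ord(65) | φ(113) = 113 − 1 = 112 = 2^4 · 7.
Divisors of 112: 1, 2, 4, 7, 8, 14, 16, 28, 56, 112.
Test each divisor d:
65^1 ≡ 65 (mod 113)
65^2 ≡ 44 (mod 113)
65^4 ≡ 15 (mod 113)
65^7 ≡ 73 (mod 113)
65^8 ≡ 112 (mod 113)
65^14 ≡ 18 (mod 113)
65^16 ≡ 1 (mod 113) ✓
The order of 65 is 16, so the subgroup it generates has 16 elements.
Index = |(Z/113Z)^×| / |⟨65⟩| = 112 / 16 = 7.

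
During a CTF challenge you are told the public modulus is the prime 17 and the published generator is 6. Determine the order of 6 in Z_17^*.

16

ord(6) | φ(17) = 17 − 1 = 16 = 2^4.
Divisors of 16: 1, 2, 4, 8, 16.
Check 6^d mod 17 for each divisor in increasing order:
6^1 ≡ 6
6^2 ≡ 2
6^4 ≡ 4
6^8 ≡ 16
6^16 ≡ 1
Hence ord(6) = 16.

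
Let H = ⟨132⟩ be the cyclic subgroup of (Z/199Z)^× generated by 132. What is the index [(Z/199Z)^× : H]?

6

The order of 132 must divide φ(199) = 199 − 1 = 198 = 2 · 3^2 · 11.
Divisors of 198: 1, 2, 3, 6, 9, 11, 18, 22, 33, 66, 99, 198.
Check 132^d mod 199 for each divisor in increasing order:
132^1 ≡ 132
132^2 ≡ 111
132^3 ≡ 125
132^6 ≡ 103
132^9 ≡ 139
132^11 ≡ 106
132^18 ≡ 18
132^22 ≡ 92
132^33 ≡ 1
The order of 132 is 33, so the subgroup it generates has 33 elements.
The index is φ(199) / ord(132) = 198 / 33 = 6.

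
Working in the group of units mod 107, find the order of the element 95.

106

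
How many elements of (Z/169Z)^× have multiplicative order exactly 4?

φ(169) = φ(13^2) = 13·(13−1) = 156 = 2^2 · 3 · 13.
In a cyclic group of order 156, there are φ(d) elements of order d for each divisor d of 156, and zero for non-divisors.
4 = 2^2 divides 156, and φ(4) = 2.

2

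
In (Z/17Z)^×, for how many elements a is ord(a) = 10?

0

φ(17) = 17 − 1 = 16 = 2^4.
In a cyclic group of order 16, there are φ(d) elements of order d for each divisor d of 16, and zero for non-divisors.
10 does not divide 16, so no element of (Z/17Z)^× has order 10.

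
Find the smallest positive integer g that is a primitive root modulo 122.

φ(122) = φ(2)·φ(61) = 1·60 = 60 = 2^2 · 3 · 5.
g is a primitive root iff g^(60/q) ≢ 1 (mod 122) for each prime q ∈ {2, 3, 5}.
g = 2: gcd(2, 122) = 2 > 1, not a unit — skip.
g = 3: 3^30 ≡ 1 — hits 1, so not a primitive root.
g = 4: gcd(4, 122) = 2 > 1, not a unit — skip.
g = 5: 5^30 ≡ 1 — hits 1, so not a primitive root.
g = 6: gcd(6, 122) = 2 > 1, not a unit — skip.
g = 7: 7^30 ≡ 121; 7^20 ≡ 47; 7^12 ≡ 95 — none is 1, so 7 is a primitive root.
The smallest primitive root modulo 122 is 7.

7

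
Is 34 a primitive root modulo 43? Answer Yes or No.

Yes

φ(43) = 43 − 1 = 42 = 2 · 3 · 7.
An element g generates (Z/43Z)^× iff g^(42/q) ≢ 1 (mod 43) for each prime q ∈ {2, 3, 7}.
34^21 ≡ 42 (mod 43)  [q = 2: ≢ 1 ✓]
34^14 ≡ 6 (mod 43)  [q = 3: ≢ 1 ✓]
34^6 ≡ 4 (mod 43)  [q = 7: ≢ 1 ✓]
Every test exponent gives a nontrivial residue, hence 34 generates the full group.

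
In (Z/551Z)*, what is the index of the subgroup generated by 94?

The order of 94 must divide φ(551) = φ(19·29) = (19−1)·(29−1) = 18·28 = 504 = 2^3 · 3^2 · 7.
Divisors of 504: 1, 2, 3, 4, 6, 7, 8, 9, 12, 14, 18, 21, 24, 28, 36, 42, 56, 63, 72, 84, 126, 168, 252, 504.
Evaluate successive powers at the divisors of 504:
94^1 ≡ 94 (mod 551)
94^2 ≡ 20 (mod 551)
94^3 ≡ 227 (mod 551)
94^4 ≡ 400 (mod 551)
94^6 ≡ 286 (mod 551)
94^7 ≡ 436 (mod 551)
94^8 ≡ 210 (mod 551)
94^9 ≡ 455 (mod 551)
94^12 ≡ 248 (mod 551)
94^14 ≡ 1 (mod 551) ✓
The order of 94 is 14, so the subgroup it generates has 14 elements.
Index = |(Z/551Z)^×| / |⟨94⟩| = 504 / 14 = 36.

36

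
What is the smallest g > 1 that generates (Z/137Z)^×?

φ(137) = 137 − 1 = 136 = 2^3 · 17.
Test candidates g = 2, 3, … against the prime factors q ∈ {2, 17} of φ(137): g is a generator iff g^(136/q) ≢ 1 for every such q.
g = 2: 2^68 ≡ 1 — hits 1, so not a primitive root.
g = 3: 3^68 ≡ 136; 3^8 ≡ 122 — none is 1, so 3 is a primitive root.
The smallest primitive root modulo 137 is 3.

3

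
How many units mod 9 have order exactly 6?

φ(9) = φ(3^2) = 3·(3−1) = 6 = 2 · 3.
Since (Z/9Z)^× is cyclic of order 6, the number of elements of order d is φ(d) when d | 6 and 0 otherwise.
6 = 2 · 3 divides 6, and φ(6) = 2.

2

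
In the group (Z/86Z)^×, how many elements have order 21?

12

φ(86) = φ(2)·φ(43) = 1·42 = 42 = 2 · 3 · 7.
In a cyclic group of order 42, there are φ(d) elements of order d for each divisor d of 42, and zero for non-divisors.
21 = 3 · 7 divides 42, and φ(21) = 12.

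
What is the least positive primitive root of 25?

φ(25) = φ(5^2) = 5·(5−1) = 20 = 2^2 · 5.
Test candidates g = 2, 3, … against the prime factors q ∈ {2, 5} of φ(25): g is a generator iff g^(20/q) ≢ 1 for every such q.
g = 2: 2^10 ≡ 24; 2^4 ≡ 16 — none is 1, so 2 is a primitive root.
So 2 is the smallest generator of (Z/25Z)^×.

2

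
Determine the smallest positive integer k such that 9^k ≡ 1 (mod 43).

21

ord(9) | φ(43) = 43 − 1 = 42 = 2 · 3 · 7.
Divisors of 42: 1, 2, 3, 6, 7, 14, 21, 42.
Compute 9^d (mod 43) for the divisors d until we hit 1:
9^1 ≡ 9 (mod 43)
9^2 ≡ 38 (mod 43)
9^3 ≡ 41 (mod 43)
9^6 ≡ 4 (mod 43)
9^7 ≡ 36 (mod 43)
9^14 ≡ 6 (mod 43)
9^21 ≡ 1 (mod 43) ✓
Hence ord(9) = 21.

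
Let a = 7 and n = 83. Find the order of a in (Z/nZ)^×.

41

By Lagrange's theorem, ord_83(7) divides φ(83) = 83 − 1 = 82 = 2 · 41.
Divisors of 82: 1, 2, 41, 82.
Test each divisor d:
7^1 ≡ 7 (mod 83)
7^2 ≡ 49 (mod 83)
7^41 ≡ 1 (mod 83) ✓
Therefore the multiplicative order of 7 modulo 83 is 41.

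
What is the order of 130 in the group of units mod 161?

66

The order of 130 must divide φ(161) = φ(7·23) = (7−1)·(23−1) = 6·22 = 132 = 2^2 · 3 · 11.
Divisors of 132: 1, 2, 3, 4, 6, 11, 12, 22, 33, 44, 66, 132.
Evaluate successive powers at the divisors of 132:
130^1 ≡ 130 (mod 161)
130^2 ≡ 156 (mod 161)
130^3 ≡ 155 (mod 161)
130^4 ≡ 25 (mod 161)
130^6 ≡ 36 (mod 161)
130^11 ≡ 114 (mod 161)
130^12 ≡ 8 (mod 161)
130^22 ≡ 116 (mod 161)
130^33 ≡ 22 (mod 161)
130^44 ≡ 93 (mod 161)
130^66 ≡ 1 (mod 161) ✓
So ord_161(130) = 66.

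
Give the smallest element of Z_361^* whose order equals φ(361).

φ(361) = φ(19^2) = 19·(19−1) = 342 = 2 · 3^2 · 19.
Test candidates g = 2, 3, … against the prime factors q ∈ {2, 3, 19} of φ(361): g is a generator iff g^(342/q) ≢ 1 for every such q.
g = 2: 2^171 ≡ 360; 2^114 ≡ 292; 2^18 ≡ 58 — none is 1, so 2 is a primitive root.
Hence the least primitive root of 361 is 2.

2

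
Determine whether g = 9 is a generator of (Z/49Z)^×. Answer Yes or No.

No

φ(49) = φ(7^2) = 7·(7−1) = 42 = 2 · 3 · 7.
An element g generates (Z/49Z)^× iff g^(42/q) ≢ 1 (mod 49) for each prime q ∈ {2, 3, 7}.
9^21 ≡ 1 (mod 49)  [q = 2: ≡ 1 ✗]
9^14 ≡ 18 (mod 49)  [q = 3: ≢ 1 ✓]
9^6 ≡ 36 (mod 49)  [q = 7: ≢ 1 ✓]
Since 9^21 ≡ 1, the order of 9 divides 21 < 42, so 9 is not a primitive root.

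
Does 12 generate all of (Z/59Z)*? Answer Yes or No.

No

φ(59) = 59 − 1 = 58 = 2 · 29.
It suffices to check that the order of 12 is not a proper divisor of 58: compute 12^(58/q) for q ∈ {2, 29}.
12^29 ≡ 1 (mod 59)  [q = 2: ≡ 1 ✗]
12^2 ≡ 26 (mod 59)  [q = 29: ≢ 1 ✓]
12^29 ≡ 1 shows ord(12) | 29, strictly less than φ(59); not a primitive root.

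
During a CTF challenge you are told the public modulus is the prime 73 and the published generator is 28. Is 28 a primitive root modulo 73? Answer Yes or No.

Yes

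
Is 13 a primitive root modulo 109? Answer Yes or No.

φ(109) = 109 − 1 = 108 = 2^2 · 3^3.
Test 13^(108/q) mod 109 for each prime factor q of 108:
13^54 ≡ 108 (mod 109)  [q = 2: ≢ 1 ✓]
13^36 ≡ 63 (mod 109)  [q = 3: ≢ 1 ✓]
Every test exponent gives a nontrivial residue, hence 13 generates the full group.

Yes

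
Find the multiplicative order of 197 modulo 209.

Since 197 ∈ (Z/209Z)^×, its order divides φ(209) = φ(11·19) = (11−1)·(19−1) = 10·18 = 180 = 2^2 · 3^2 · 5.
Divisors of 180: 1, 2, 3, 4, 5, 6, 9, 10, 12, 15, 18, 20, 30, 36, 45, 60, 90, 180.
Compute 197^d (mod 209) for the divisors d until we hit 1:
197^1 ≡ 197 (mod 209)
197^2 ≡ 144 (mod 209)
197^3 ≡ 153 (mod 209)
197^4 ≡ 45 (mod 209)
197^5 ≡ 87 (mod 209)
197^6 ≡ 1 (mod 209) ✓
So ord_209(197) = 6.

6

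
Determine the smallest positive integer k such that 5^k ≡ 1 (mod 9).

The order of 5 must divide φ(9) = φ(3^2) = 3·(3−1) = 6 = 2 · 3.
Divisors of 6: 1, 2, 3, 6.
Evaluate successive powers at the divisors of 6:
5^1 ≡ 5 (mod 9)
5^2 ≡ 7 (mod 9)
5^3 ≡ 8 (mod 9)
5^6 ≡ 1 (mod 9) ✓
The smallest such exponent is 6, so the order of 5 is 6.

6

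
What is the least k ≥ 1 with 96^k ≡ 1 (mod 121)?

ord(96) | φ(121) = φ(11^2) = 11·(11−1) = 110 = 2 · 5 · 11.
Divisors of 110: 1, 2, 5, 10, 11, 22, 55, 110.
Compute 96^d (mod 121) for the divisors d until we hit 1:
96^1 ≡ 96
96^2 ≡ 20
96^5 ≡ 43
96^10 ≡ 34
96^11 ≡ 118
96^22 ≡ 9
96^55 ≡ 120
96^110 ≡ 1
Hence ord(96) = 110.

110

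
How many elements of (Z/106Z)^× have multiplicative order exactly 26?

12

φ(106) = φ(2)·φ(53) = 1·52 = 52 = 2^2 · 13.
In a cyclic group of order 52, there are φ(d) elements of order d for each divisor d of 52, and zero for non-divisors.
26 = 2 · 13 divides 52, and φ(26) = 12.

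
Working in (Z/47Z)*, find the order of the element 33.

Since 33 ∈ (Z/47Z)^×, its order divides φ(47) = 47 − 1 = 46 = 2 · 23.
Divisors of 46: 1, 2, 23, 46.
Test each divisor d:
33^1 ≡ 33 (mod 47)
33^2 ≡ 8 (mod 47)
33^23 ≡ 46 (mod 47)
33^46 ≡ 1 (mod 47) ✓
Hence ord(33) = 46.

46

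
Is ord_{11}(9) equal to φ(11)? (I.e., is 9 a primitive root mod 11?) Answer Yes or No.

No

φ(11) = 11 − 1 = 10 = 2 · 5.
Test 9^(10/q) mod 11 for each prime factor q of 10:
9^5 ≡ 1 (mod 11)  [q = 2: ≡ 1 ✗]
9^2 ≡ 4 (mod 11)  [q = 5: ≢ 1 ✓]
9^5 ≡ 1 shows ord(9) | 5, strictly less than φ(11); not a primitive root.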